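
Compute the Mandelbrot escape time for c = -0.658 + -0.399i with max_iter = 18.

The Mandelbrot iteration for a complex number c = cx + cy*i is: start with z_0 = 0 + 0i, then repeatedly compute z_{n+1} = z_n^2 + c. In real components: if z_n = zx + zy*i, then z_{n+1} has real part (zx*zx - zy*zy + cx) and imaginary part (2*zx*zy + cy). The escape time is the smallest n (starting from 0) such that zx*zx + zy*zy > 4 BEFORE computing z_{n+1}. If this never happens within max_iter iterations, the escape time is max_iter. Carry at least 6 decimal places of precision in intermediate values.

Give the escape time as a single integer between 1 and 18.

Answer: 17

Derivation:
z_0 = 0 + 0i, c = -0.6580 + -0.3990i
Iter 1: z = -0.6580 + -0.3990i, |z|^2 = 0.5922
Iter 2: z = -0.3842 + 0.1261i, |z|^2 = 0.1635
Iter 3: z = -0.5263 + -0.4959i, |z|^2 = 0.5229
Iter 4: z = -0.6270 + 0.1229i, |z|^2 = 0.4082
Iter 5: z = -0.2800 + -0.5532i, |z|^2 = 0.3844
Iter 6: z = -0.8856 + -0.0892i, |z|^2 = 0.7922
Iter 7: z = 0.1183 + -0.2410i, |z|^2 = 0.0721
Iter 8: z = -0.7021 + -0.4560i, |z|^2 = 0.7009
Iter 9: z = -0.3730 + 0.2413i, |z|^2 = 0.1974
Iter 10: z = -0.5771 + -0.5790i, |z|^2 = 0.6683
Iter 11: z = -0.6602 + 0.2693i, |z|^2 = 0.5084
Iter 12: z = -0.2947 + -0.7546i, |z|^2 = 0.6563
Iter 13: z = -1.1406 + 0.0457i, |z|^2 = 1.3031
Iter 14: z = 0.6409 + -0.5033i, |z|^2 = 0.6642
Iter 15: z = -0.5005 + -1.0442i, |z|^2 = 1.3409
Iter 16: z = -1.4979 + 0.6464i, |z|^2 = 2.6613
Iter 17: z = 1.1678 + -2.3353i, |z|^2 = 6.8173
Escaped at iteration 17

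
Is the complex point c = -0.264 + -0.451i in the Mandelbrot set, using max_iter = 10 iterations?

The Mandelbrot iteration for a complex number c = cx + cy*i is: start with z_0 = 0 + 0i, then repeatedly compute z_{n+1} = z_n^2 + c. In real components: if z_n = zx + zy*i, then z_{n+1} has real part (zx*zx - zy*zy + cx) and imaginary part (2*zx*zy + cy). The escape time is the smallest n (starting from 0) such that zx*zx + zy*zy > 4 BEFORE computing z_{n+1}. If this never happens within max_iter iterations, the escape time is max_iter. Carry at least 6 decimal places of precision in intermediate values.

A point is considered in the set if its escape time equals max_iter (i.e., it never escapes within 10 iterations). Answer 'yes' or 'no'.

z_0 = 0 + 0i, c = -0.2640 + -0.4510i
Iter 1: z = -0.2640 + -0.4510i, |z|^2 = 0.2731
Iter 2: z = -0.3977 + -0.2129i, |z|^2 = 0.2035
Iter 3: z = -0.1511 + -0.2817i, |z|^2 = 0.1022
Iter 4: z = -0.3205 + -0.3659i, |z|^2 = 0.2366
Iter 5: z = -0.2951 + -0.2165i, |z|^2 = 0.1340
Iter 6: z = -0.2238 + -0.3232i, |z|^2 = 0.1545
Iter 7: z = -0.3184 + -0.3063i, |z|^2 = 0.1952
Iter 8: z = -0.2565 + -0.2559i, |z|^2 = 0.1313
Iter 9: z = -0.2637 + -0.3197i, |z|^2 = 0.1718
Did not escape in 10 iterations → in set

Answer: yes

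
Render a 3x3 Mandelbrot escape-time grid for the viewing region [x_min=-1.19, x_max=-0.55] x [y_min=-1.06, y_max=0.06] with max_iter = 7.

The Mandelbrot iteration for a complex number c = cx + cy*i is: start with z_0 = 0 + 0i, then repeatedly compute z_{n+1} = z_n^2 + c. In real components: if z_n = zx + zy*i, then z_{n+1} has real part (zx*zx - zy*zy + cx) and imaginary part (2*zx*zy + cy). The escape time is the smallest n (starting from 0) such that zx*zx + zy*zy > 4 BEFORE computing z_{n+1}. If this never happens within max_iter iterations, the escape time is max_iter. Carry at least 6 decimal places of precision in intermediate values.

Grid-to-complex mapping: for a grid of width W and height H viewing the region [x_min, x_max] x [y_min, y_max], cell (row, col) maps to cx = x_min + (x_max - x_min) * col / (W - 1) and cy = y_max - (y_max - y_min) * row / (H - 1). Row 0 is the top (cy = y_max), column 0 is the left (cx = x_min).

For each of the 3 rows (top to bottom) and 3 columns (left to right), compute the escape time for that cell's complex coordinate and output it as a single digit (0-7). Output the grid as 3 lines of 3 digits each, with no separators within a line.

Answer: 777
557
334

Derivation:
(row=0, col=0): c = -1.1900 + 0.0600i → escape time 7
(row=0, col=1): c = -0.8700 + 0.0600i → escape time 7
(row=0, col=2): c = -0.5500 + 0.0600i → escape time 7
(row=1, col=0): c = -1.1900 + -0.5000i → escape time 5
(row=1, col=1): c = -0.8700 + -0.5000i → escape time 5
(row=1, col=2): c = -0.5500 + -0.5000i → escape time 7
(row=2, col=0): c = -1.1900 + -1.0600i → escape time 3
(row=2, col=1): c = -0.8700 + -1.0600i → escape time 3
(row=2, col=2): c = -0.5500 + -1.0600i → escape time 4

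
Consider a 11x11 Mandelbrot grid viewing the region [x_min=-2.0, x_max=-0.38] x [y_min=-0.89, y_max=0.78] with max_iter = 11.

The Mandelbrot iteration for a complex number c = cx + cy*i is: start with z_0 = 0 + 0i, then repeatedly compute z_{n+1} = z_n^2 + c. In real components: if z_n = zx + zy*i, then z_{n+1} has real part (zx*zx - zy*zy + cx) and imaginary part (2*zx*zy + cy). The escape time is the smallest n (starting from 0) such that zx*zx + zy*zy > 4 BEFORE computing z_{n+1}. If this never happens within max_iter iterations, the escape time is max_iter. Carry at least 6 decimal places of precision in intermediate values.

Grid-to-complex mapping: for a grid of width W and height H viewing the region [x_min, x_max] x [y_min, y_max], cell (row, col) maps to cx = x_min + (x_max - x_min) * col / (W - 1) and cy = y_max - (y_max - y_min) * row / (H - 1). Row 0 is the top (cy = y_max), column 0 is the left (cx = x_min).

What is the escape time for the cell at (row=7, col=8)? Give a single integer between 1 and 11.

z_0 = 0 + 0i, c = -0.7040 + -0.3890i
Iter 1: z = -0.7040 + -0.3890i, |z|^2 = 0.6469
Iter 2: z = -0.3597 + 0.1587i, |z|^2 = 0.1546
Iter 3: z = -0.5998 + -0.5032i, |z|^2 = 0.6130
Iter 4: z = -0.5974 + 0.2146i, |z|^2 = 0.4030
Iter 5: z = -0.3931 + -0.6454i, |z|^2 = 0.5711
Iter 6: z = -0.9660 + 0.1185i, |z|^2 = 0.9472
Iter 7: z = 0.2152 + -0.6179i, |z|^2 = 0.4281
Iter 8: z = -1.0395 + -0.6549i, |z|^2 = 1.5096
Iter 9: z = -0.0523 + 0.9726i, |z|^2 = 0.9487
Iter 10: z = -1.6473 + -0.4906i, |z|^2 = 2.9543

Answer: 11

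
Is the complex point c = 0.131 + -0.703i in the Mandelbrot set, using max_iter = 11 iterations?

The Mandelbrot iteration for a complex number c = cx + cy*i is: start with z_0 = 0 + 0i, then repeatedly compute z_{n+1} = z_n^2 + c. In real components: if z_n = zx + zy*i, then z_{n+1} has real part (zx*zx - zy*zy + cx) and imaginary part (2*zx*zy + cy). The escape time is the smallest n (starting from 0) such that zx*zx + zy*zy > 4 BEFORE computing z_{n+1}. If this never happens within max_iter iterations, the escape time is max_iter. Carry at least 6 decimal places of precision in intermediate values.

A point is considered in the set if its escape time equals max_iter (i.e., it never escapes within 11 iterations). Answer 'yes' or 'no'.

z_0 = 0 + 0i, c = 0.1310 + -0.7030i
Iter 1: z = 0.1310 + -0.7030i, |z|^2 = 0.5114
Iter 2: z = -0.3460 + -0.8872i, |z|^2 = 0.9068
Iter 3: z = -0.5363 + -0.0890i, |z|^2 = 0.2956
Iter 4: z = 0.4108 + -0.6075i, |z|^2 = 0.5378
Iter 5: z = -0.0694 + -1.2021i, |z|^2 = 1.4499
Iter 6: z = -1.3092 + -0.5362i, |z|^2 = 2.0016
Iter 7: z = 1.5577 + 0.7009i, |z|^2 = 2.9176
Iter 8: z = 2.0660 + 1.4805i, |z|^2 = 6.4604
Escaped at iteration 8

Answer: no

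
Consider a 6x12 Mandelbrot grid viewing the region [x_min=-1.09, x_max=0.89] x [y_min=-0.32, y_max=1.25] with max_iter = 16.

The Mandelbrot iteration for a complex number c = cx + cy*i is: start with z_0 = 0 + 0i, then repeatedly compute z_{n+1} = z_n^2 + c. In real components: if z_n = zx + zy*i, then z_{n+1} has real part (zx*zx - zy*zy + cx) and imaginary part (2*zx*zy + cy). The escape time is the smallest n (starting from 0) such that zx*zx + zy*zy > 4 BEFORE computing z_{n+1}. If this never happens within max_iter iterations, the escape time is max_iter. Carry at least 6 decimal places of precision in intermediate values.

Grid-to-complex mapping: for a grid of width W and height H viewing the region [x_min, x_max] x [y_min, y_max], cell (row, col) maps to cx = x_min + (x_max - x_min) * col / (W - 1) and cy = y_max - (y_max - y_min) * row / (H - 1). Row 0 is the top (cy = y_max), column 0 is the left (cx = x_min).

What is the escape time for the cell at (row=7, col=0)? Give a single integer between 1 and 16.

Answer: 16

Derivation:
z_0 = 0 + 0i, c = -1.0900 + 0.2509i
Iter 1: z = -1.0900 + 0.2509i, |z|^2 = 1.2511
Iter 2: z = 0.0351 + -0.2961i, |z|^2 = 0.0889
Iter 3: z = -1.1764 + 0.2301i, |z|^2 = 1.4369
Iter 4: z = 0.2410 + -0.2905i, |z|^2 = 0.1425
Iter 5: z = -1.1163 + 0.1109i, |z|^2 = 1.2584
Iter 6: z = 0.1438 + 0.0034i, |z|^2 = 0.0207
Iter 7: z = -1.0693 + 0.2519i, |z|^2 = 1.2069
Iter 8: z = -0.0100 + -0.2878i, |z|^2 = 0.0829
Iter 9: z = -1.1727 + 0.2566i, |z|^2 = 1.4411
Iter 10: z = 0.2194 + -0.3510i, |z|^2 = 0.1713
Iter 11: z = -1.1651 + 0.0969i, |z|^2 = 1.3668
Iter 12: z = 0.2580 + 0.0251i, |z|^2 = 0.0672
Iter 13: z = -1.0240 + 0.2639i, |z|^2 = 1.1183
Iter 14: z = -0.1110 + -0.2895i, |z|^2 = 0.0962
Iter 15: z = -1.1615 + 0.3152i, |z|^2 = 1.4485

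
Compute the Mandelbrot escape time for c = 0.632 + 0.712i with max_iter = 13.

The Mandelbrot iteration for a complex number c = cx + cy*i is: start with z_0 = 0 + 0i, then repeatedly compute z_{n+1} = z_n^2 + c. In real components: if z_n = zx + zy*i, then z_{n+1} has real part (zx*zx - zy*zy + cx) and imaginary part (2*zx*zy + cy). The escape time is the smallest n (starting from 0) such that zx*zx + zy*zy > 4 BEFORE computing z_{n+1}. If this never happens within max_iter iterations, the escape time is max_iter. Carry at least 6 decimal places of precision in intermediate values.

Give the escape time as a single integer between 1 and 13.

Answer: 3

Derivation:
z_0 = 0 + 0i, c = 0.6320 + 0.7120i
Iter 1: z = 0.6320 + 0.7120i, |z|^2 = 0.9064
Iter 2: z = 0.5245 + 1.6120i, |z|^2 = 2.8735
Iter 3: z = -1.6914 + 2.4029i, |z|^2 = 8.6346
Escaped at iteration 3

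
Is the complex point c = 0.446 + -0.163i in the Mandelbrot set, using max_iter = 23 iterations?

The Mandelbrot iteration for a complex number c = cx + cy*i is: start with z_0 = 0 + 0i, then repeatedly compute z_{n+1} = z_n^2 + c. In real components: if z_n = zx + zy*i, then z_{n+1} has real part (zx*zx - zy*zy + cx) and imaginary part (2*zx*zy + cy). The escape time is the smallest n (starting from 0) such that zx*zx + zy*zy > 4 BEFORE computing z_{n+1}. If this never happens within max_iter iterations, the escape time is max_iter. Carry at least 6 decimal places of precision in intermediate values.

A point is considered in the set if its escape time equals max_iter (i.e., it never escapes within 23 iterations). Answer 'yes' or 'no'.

Answer: no

Derivation:
z_0 = 0 + 0i, c = 0.4460 + -0.1630i
Iter 1: z = 0.4460 + -0.1630i, |z|^2 = 0.2255
Iter 2: z = 0.6183 + -0.3084i, |z|^2 = 0.4775
Iter 3: z = 0.7332 + -0.5444i, |z|^2 = 0.8340
Iter 4: z = 0.6873 + -0.9613i, |z|^2 = 1.3965
Iter 5: z = -0.0058 + -1.4844i, |z|^2 = 2.2036
Iter 6: z = -1.7575 + -0.1457i, |z|^2 = 3.1101
Iter 7: z = 3.5136 + 0.3492i, |z|^2 = 12.4676
Escaped at iteration 7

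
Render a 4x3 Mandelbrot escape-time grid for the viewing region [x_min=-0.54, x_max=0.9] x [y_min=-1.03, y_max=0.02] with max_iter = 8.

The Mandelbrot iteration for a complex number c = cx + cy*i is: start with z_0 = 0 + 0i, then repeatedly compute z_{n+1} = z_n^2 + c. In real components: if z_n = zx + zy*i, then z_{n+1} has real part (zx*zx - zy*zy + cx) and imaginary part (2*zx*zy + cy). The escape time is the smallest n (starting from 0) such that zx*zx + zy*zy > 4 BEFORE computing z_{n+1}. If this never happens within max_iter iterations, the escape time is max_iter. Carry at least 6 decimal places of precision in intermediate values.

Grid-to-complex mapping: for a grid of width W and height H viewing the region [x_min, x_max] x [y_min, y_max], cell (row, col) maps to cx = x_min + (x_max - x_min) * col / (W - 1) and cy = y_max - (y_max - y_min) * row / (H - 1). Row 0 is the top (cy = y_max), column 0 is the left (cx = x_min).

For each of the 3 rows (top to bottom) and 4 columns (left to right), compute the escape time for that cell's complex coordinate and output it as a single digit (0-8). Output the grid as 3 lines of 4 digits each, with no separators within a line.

Answer: 8863
8862
4732

Derivation:
(row=0, col=0): c = -0.5400 + 0.0200i → escape time 8
(row=0, col=1): c = -0.0600 + 0.0200i → escape time 8
(row=0, col=2): c = 0.4200 + 0.0200i → escape time 6
(row=0, col=3): c = 0.9000 + 0.0200i → escape time 3
(row=1, col=0): c = -0.5400 + -0.5050i → escape time 8
(row=1, col=1): c = -0.0600 + -0.5050i → escape time 8
(row=1, col=2): c = 0.4200 + -0.5050i → escape time 6
(row=1, col=3): c = 0.9000 + -0.5050i → escape time 2
(row=2, col=0): c = -0.5400 + -1.0300i → escape time 4
(row=2, col=1): c = -0.0600 + -1.0300i → escape time 7
(row=2, col=2): c = 0.4200 + -1.0300i → escape time 3
(row=2, col=3): c = 0.9000 + -1.0300i → escape time 2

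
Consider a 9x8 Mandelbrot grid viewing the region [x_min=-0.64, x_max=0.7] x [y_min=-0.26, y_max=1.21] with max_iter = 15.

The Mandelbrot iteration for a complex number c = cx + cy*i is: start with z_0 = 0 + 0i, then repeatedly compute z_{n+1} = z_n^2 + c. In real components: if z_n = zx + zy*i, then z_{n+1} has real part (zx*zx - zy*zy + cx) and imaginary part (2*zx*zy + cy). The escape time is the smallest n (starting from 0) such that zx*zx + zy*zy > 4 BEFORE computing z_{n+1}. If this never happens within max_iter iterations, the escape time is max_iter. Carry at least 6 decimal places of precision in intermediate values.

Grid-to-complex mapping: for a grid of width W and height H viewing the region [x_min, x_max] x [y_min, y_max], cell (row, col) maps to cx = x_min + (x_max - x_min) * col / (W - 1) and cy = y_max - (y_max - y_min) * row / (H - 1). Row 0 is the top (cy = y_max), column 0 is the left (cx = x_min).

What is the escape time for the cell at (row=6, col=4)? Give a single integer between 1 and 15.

Answer: 15

Derivation:
z_0 = 0 + 0i, c = 0.0300 + -0.0500i
Iter 1: z = 0.0300 + -0.0500i, |z|^2 = 0.0034
Iter 2: z = 0.0284 + -0.0530i, |z|^2 = 0.0036
Iter 3: z = 0.0280 + -0.0530i, |z|^2 = 0.0036
Iter 4: z = 0.0280 + -0.0530i, |z|^2 = 0.0036
Iter 5: z = 0.0280 + -0.0530i, |z|^2 = 0.0036
Iter 6: z = 0.0280 + -0.0530i, |z|^2 = 0.0036
Iter 7: z = 0.0280 + -0.0530i, |z|^2 = 0.0036
Iter 8: z = 0.0280 + -0.0530i, |z|^2 = 0.0036
Iter 9: z = 0.0280 + -0.0530i, |z|^2 = 0.0036
Iter 10: z = 0.0280 + -0.0530i, |z|^2 = 0.0036
Iter 11: z = 0.0280 + -0.0530i, |z|^2 = 0.0036
Iter 12: z = 0.0280 + -0.0530i, |z|^2 = 0.0036
Iter 13: z = 0.0280 + -0.0530i, |z|^2 = 0.0036
Iter 14: z = 0.0280 + -0.0530i, |z|^2 = 0.0036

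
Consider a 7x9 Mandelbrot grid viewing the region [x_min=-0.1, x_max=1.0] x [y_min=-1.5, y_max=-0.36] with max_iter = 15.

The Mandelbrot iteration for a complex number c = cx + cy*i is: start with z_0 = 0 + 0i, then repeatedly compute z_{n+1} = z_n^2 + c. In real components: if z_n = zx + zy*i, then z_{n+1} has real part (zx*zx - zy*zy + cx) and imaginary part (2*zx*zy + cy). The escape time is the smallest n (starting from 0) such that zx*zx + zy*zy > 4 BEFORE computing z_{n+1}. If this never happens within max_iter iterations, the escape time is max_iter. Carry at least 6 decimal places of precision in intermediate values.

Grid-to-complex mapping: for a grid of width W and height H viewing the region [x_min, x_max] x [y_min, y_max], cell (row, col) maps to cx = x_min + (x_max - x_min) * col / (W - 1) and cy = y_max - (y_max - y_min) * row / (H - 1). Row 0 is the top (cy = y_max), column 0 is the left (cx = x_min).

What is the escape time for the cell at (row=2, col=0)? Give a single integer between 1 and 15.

Answer: 15

Derivation:
z_0 = 0 + 0i, c = -0.1000 + -0.6450i
Iter 1: z = -0.1000 + -0.6450i, |z|^2 = 0.4260
Iter 2: z = -0.5060 + -0.5160i, |z|^2 = 0.5223
Iter 3: z = -0.1102 + -0.1228i, |z|^2 = 0.0272
Iter 4: z = -0.1029 + -0.6179i, |z|^2 = 0.3924
Iter 5: z = -0.4713 + -0.5178i, |z|^2 = 0.4902
Iter 6: z = -0.1460 + -0.1570i, |z|^2 = 0.0460
Iter 7: z = -0.1033 + -0.5992i, |z|^2 = 0.3697
Iter 8: z = -0.4483 + -0.5212i, |z|^2 = 0.4726
Iter 9: z = -0.1707 + -0.1777i, |z|^2 = 0.0607
Iter 10: z = -0.1024 + -0.5844i, |z|^2 = 0.3520
Iter 11: z = -0.4310 + -0.5253i, |z|^2 = 0.4616
Iter 12: z = -0.1902 + -0.1922i, |z|^2 = 0.0731
Iter 13: z = -0.1008 + -0.5719i, |z|^2 = 0.3372
Iter 14: z = -0.4169 + -0.5297i, |z|^2 = 0.4544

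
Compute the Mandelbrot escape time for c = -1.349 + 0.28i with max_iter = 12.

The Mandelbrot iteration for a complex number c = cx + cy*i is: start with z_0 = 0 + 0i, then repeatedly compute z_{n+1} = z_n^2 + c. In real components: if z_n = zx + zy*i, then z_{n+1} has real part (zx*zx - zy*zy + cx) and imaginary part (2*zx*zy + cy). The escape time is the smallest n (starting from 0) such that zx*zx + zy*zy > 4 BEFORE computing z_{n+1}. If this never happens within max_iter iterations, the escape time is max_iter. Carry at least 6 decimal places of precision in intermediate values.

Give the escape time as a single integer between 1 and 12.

Answer: 6

Derivation:
z_0 = 0 + 0i, c = -1.3490 + 0.2800i
Iter 1: z = -1.3490 + 0.2800i, |z|^2 = 1.8982
Iter 2: z = 0.3924 + -0.4754i, |z|^2 = 0.3800
Iter 3: z = -1.4211 + -0.0931i, |z|^2 = 2.0281
Iter 4: z = 0.6618 + 0.5447i, |z|^2 = 0.7346
Iter 5: z = -1.2078 + 1.0009i, |z|^2 = 2.4604
Iter 6: z = -0.8921 + -2.1376i, |z|^2 = 5.3653
Escaped at iteration 6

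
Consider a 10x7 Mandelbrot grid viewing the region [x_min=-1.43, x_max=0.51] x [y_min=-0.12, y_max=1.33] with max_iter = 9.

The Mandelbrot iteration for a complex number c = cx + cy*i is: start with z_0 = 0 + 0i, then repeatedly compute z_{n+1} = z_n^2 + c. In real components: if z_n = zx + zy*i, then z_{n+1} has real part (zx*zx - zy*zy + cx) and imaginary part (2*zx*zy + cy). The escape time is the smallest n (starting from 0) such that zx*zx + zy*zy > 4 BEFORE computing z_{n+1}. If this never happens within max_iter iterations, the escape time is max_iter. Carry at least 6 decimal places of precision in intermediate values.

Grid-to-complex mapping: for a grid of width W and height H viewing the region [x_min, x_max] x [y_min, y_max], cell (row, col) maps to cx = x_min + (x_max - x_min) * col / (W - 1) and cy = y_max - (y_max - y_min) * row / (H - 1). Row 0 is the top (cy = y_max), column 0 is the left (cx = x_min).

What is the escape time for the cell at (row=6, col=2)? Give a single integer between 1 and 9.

z_0 = 0 + 0i, c = -0.9989 + -0.1200i
Iter 1: z = -0.9989 + -0.1200i, |z|^2 = 1.0122
Iter 2: z = -0.0155 + 0.1197i, |z|^2 = 0.0146
Iter 3: z = -1.0130 + -0.1237i, |z|^2 = 1.0414
Iter 4: z = 0.0119 + 0.1306i, |z|^2 = 0.0172
Iter 5: z = -1.0158 + -0.1169i, |z|^2 = 1.0455
Iter 6: z = 0.0193 + 0.1175i, |z|^2 = 0.0142
Iter 7: z = -1.0123 + -0.1155i, |z|^2 = 1.0381
Iter 8: z = 0.0126 + 0.1138i, |z|^2 = 0.0131

Answer: 9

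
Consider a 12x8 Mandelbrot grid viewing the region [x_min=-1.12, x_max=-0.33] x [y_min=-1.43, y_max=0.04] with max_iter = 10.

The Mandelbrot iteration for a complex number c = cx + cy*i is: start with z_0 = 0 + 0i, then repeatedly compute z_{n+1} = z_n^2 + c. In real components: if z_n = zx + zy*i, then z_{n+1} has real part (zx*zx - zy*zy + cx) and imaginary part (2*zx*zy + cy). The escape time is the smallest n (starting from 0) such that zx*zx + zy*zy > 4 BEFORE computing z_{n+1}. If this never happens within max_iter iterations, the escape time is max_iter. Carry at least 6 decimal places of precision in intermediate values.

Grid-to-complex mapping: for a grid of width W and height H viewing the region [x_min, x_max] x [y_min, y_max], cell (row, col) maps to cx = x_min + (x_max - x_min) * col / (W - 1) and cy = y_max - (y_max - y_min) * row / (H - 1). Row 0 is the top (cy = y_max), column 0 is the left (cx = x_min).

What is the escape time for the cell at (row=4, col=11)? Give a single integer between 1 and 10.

Answer: 7

Derivation:
z_0 = 0 + 0i, c = -0.3300 + -0.8000i
Iter 1: z = -0.3300 + -0.8000i, |z|^2 = 0.7489
Iter 2: z = -0.8611 + -0.2720i, |z|^2 = 0.8155
Iter 3: z = 0.3375 + -0.3316i, |z|^2 = 0.2238
Iter 4: z = -0.3260 + -1.0238i, |z|^2 = 1.1545
Iter 5: z = -1.2719 + -0.1324i, |z|^2 = 1.6353
Iter 6: z = 1.2702 + -0.4631i, |z|^2 = 1.8278
Iter 7: z = 1.0689 + -1.9765i, |z|^2 = 5.0490
Escaped at iteration 7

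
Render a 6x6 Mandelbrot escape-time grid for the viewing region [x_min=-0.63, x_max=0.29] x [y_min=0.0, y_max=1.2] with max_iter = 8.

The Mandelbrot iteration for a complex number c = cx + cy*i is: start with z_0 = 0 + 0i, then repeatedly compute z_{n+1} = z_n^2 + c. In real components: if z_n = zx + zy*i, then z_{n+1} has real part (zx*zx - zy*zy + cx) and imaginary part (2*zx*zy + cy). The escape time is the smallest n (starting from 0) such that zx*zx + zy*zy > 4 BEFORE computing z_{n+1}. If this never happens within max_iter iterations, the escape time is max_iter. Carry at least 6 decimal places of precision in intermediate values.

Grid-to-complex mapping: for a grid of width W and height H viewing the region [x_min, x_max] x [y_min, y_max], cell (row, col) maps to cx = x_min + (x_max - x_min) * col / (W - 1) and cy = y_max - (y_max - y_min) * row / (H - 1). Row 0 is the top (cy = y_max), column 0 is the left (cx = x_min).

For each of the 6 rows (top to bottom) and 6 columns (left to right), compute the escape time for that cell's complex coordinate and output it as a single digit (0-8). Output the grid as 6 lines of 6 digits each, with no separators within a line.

Answer: 333332
446844
678886
888888
888888
888888

Derivation:
(row=0, col=0): c = -0.6300 + 1.2000i → escape time 3
(row=0, col=1): c = -0.4460 + 1.2000i → escape time 3
(row=0, col=2): c = -0.2620 + 1.2000i → escape time 3
(row=0, col=3): c = -0.0780 + 1.2000i → escape time 3
(row=0, col=4): c = 0.1060 + 1.2000i → escape time 3
(row=0, col=5): c = 0.2900 + 1.2000i → escape time 2
(row=1, col=0): c = -0.6300 + 0.9600i → escape time 4
(row=1, col=1): c = -0.4460 + 0.9600i → escape time 4
(row=1, col=2): c = -0.2620 + 0.9600i → escape time 6
(row=1, col=3): c = -0.0780 + 0.9600i → escape time 8
(row=1, col=4): c = 0.1060 + 0.9600i → escape time 4
(row=1, col=5): c = 0.2900 + 0.9600i → escape time 4
(row=2, col=0): c = -0.6300 + 0.7200i → escape time 6
(row=2, col=1): c = -0.4460 + 0.7200i → escape time 7
(row=2, col=2): c = -0.2620 + 0.7200i → escape time 8
(row=2, col=3): c = -0.0780 + 0.7200i → escape time 8
(row=2, col=4): c = 0.1060 + 0.7200i → escape time 8
(row=2, col=5): c = 0.2900 + 0.7200i → escape time 6
(row=3, col=0): c = -0.6300 + 0.4800i → escape time 8
(row=3, col=1): c = -0.4460 + 0.4800i → escape time 8
(row=3, col=2): c = -0.2620 + 0.4800i → escape time 8
(row=3, col=3): c = -0.0780 + 0.4800i → escape time 8
(row=3, col=4): c = 0.1060 + 0.4800i → escape time 8
(row=3, col=5): c = 0.2900 + 0.4800i → escape time 8
(row=4, col=0): c = -0.6300 + 0.2400i → escape time 8
(row=4, col=1): c = -0.4460 + 0.2400i → escape time 8
(row=4, col=2): c = -0.2620 + 0.2400i → escape time 8
(row=4, col=3): c = -0.0780 + 0.2400i → escape time 8
(row=4, col=4): c = 0.1060 + 0.2400i → escape time 8
(row=4, col=5): c = 0.2900 + 0.2400i → escape time 8
(row=5, col=0): c = -0.6300 + 0.0000i → escape time 8
(row=5, col=1): c = -0.4460 + 0.0000i → escape time 8
(row=5, col=2): c = -0.2620 + 0.0000i → escape time 8
(row=5, col=3): c = -0.0780 + 0.0000i → escape time 8
(row=5, col=4): c = 0.1060 + 0.0000i → escape time 8
(row=5, col=5): c = 0.2900 + 0.0000i → escape time 8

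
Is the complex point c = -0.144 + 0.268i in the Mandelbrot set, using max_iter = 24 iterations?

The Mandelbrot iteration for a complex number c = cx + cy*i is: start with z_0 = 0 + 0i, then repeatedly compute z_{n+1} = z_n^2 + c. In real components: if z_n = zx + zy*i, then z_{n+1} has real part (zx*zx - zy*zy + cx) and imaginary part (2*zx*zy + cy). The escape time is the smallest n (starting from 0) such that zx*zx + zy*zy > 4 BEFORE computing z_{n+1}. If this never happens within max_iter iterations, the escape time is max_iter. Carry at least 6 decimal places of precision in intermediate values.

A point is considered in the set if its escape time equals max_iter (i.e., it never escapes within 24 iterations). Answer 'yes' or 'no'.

Answer: yes

Derivation:
z_0 = 0 + 0i, c = -0.1440 + 0.2680i
Iter 1: z = -0.1440 + 0.2680i, |z|^2 = 0.0926
Iter 2: z = -0.1951 + 0.1908i, |z|^2 = 0.0745
Iter 3: z = -0.1424 + 0.1935i, |z|^2 = 0.0577
Iter 4: z = -0.1612 + 0.2129i, |z|^2 = 0.0713
Iter 5: z = -0.1633 + 0.1994i, |z|^2 = 0.0664
Iter 6: z = -0.1571 + 0.2029i, |z|^2 = 0.0658
Iter 7: z = -0.1605 + 0.2043i, |z|^2 = 0.0675
Iter 8: z = -0.1600 + 0.2024i, |z|^2 = 0.0666
Iter 9: z = -0.1594 + 0.2032i, |z|^2 = 0.0667
Iter 10: z = -0.1599 + 0.2032i, |z|^2 = 0.0669
Iter 11: z = -0.1597 + 0.2030i, |z|^2 = 0.0667
Iter 12: z = -0.1597 + 0.2031i, |z|^2 = 0.0668
Iter 13: z = -0.1598 + 0.2031i, |z|^2 = 0.0668
Iter 14: z = -0.1597 + 0.2031i, |z|^2 = 0.0668
Iter 15: z = -0.1597 + 0.2031i, |z|^2 = 0.0668
Iter 16: z = -0.1597 + 0.2031i, |z|^2 = 0.0668
Iter 17: z = -0.1597 + 0.2031i, |z|^2 = 0.0668
Iter 18: z = -0.1597 + 0.2031i, |z|^2 = 0.0668
Iter 19: z = -0.1597 + 0.2031i, |z|^2 = 0.0668
Iter 20: z = -0.1597 + 0.2031i, |z|^2 = 0.0668
Iter 21: z = -0.1597 + 0.2031i, |z|^2 = 0.0668
Iter 22: z = -0.1597 + 0.2031i, |z|^2 = 0.0668
Iter 23: z = -0.1597 + 0.2031i, |z|^2 = 0.0668
Did not escape in 24 iterations → in set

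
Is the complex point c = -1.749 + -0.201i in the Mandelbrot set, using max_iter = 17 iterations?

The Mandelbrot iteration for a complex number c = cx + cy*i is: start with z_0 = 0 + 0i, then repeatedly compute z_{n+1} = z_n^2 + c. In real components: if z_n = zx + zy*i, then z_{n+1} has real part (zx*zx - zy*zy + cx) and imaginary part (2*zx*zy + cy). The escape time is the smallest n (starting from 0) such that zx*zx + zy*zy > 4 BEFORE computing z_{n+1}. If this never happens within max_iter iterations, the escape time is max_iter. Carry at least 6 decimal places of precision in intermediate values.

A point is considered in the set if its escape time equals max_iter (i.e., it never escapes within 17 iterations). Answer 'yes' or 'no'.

z_0 = 0 + 0i, c = -1.7490 + -0.2010i
Iter 1: z = -1.7490 + -0.2010i, |z|^2 = 3.0994
Iter 2: z = 1.2696 + 0.5021i, |z|^2 = 1.8640
Iter 3: z = -0.3892 + 1.0739i, |z|^2 = 1.3048
Iter 4: z = -2.7508 + -1.0370i, |z|^2 = 8.6424
Escaped at iteration 4

Answer: no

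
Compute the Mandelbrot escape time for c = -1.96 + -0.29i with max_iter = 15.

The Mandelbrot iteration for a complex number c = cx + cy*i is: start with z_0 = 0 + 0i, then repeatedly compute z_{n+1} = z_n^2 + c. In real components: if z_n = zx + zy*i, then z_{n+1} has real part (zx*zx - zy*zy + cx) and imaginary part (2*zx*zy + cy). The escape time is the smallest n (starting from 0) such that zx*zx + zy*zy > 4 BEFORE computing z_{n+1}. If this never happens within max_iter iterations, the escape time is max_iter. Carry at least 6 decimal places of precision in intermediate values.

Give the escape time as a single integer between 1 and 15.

Answer: 3

Derivation:
z_0 = 0 + 0i, c = -1.9600 + -0.2900i
Iter 1: z = -1.9600 + -0.2900i, |z|^2 = 3.9257
Iter 2: z = 1.7975 + 0.8468i, |z|^2 = 3.9481
Iter 3: z = 0.5539 + 2.7542i, |z|^2 = 7.8927
Escaped at iteration 3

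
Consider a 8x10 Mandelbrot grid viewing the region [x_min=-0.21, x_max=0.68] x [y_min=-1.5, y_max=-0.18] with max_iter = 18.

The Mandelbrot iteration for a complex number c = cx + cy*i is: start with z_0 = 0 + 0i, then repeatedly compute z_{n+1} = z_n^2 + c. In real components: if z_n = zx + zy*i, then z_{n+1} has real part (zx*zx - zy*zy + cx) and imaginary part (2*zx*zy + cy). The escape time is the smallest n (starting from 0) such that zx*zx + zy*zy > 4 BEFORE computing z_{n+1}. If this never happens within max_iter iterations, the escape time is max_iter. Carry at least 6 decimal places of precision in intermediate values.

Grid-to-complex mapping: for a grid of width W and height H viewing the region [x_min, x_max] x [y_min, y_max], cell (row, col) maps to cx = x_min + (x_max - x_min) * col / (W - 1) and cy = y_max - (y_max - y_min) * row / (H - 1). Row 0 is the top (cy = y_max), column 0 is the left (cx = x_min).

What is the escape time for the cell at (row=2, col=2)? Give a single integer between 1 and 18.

Answer: 18

Derivation:
z_0 = 0 + 0i, c = 0.0443 + -0.4733i
Iter 1: z = 0.0443 + -0.4733i, |z|^2 = 0.2260
Iter 2: z = -0.1778 + -0.5153i, |z|^2 = 0.2971
Iter 3: z = -0.1896 + -0.2901i, |z|^2 = 0.1201
Iter 4: z = -0.0039 + -0.3633i, |z|^2 = 0.1320
Iter 5: z = -0.0877 + -0.4705i, |z|^2 = 0.2290
Iter 6: z = -0.1694 + -0.3908i, |z|^2 = 0.1814
Iter 7: z = -0.0798 + -0.3410i, |z|^2 = 0.1226
Iter 8: z = -0.0656 + -0.4189i, |z|^2 = 0.1798
Iter 9: z = -0.1269 + -0.4184i, |z|^2 = 0.1911
Iter 10: z = -0.1146 + -0.3671i, |z|^2 = 0.1479
Iter 11: z = -0.0774 + -0.3892i, |z|^2 = 0.1574
Iter 12: z = -0.1012 + -0.4131i, |z|^2 = 0.1809
Iter 13: z = -0.1161 + -0.3897i, |z|^2 = 0.1654
Iter 14: z = -0.0941 + -0.3828i, |z|^2 = 0.1554
Iter 15: z = -0.0934 + -0.4013i, |z|^2 = 0.1697
Iter 16: z = -0.1080 + -0.3984i, |z|^2 = 0.1704
Iter 17: z = -0.1028 + -0.3873i, |z|^2 = 0.1605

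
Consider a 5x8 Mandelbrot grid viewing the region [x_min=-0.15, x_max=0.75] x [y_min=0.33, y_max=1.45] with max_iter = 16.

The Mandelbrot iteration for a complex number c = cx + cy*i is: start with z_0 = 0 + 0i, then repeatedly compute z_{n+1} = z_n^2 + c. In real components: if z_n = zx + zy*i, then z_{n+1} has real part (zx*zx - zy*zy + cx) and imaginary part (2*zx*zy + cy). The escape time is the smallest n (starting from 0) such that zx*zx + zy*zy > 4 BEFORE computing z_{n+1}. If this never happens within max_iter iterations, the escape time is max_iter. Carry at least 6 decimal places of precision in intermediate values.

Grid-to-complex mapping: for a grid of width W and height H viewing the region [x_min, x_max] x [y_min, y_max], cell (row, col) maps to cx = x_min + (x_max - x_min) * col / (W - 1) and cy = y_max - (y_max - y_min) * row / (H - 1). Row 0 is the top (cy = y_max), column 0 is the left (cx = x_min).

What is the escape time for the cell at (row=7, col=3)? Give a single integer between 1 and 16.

Answer: 5

Derivation:
z_0 = 0 + 0i, c = 0.5250 + 0.3300i
Iter 1: z = 0.5250 + 0.3300i, |z|^2 = 0.3845
Iter 2: z = 0.6917 + 0.6765i, |z|^2 = 0.9361
Iter 3: z = 0.5458 + 1.2659i, |z|^2 = 1.9004
Iter 4: z = -0.7796 + 1.7119i, |z|^2 = 3.5385
Iter 5: z = -1.7980 + -2.3392i, |z|^2 = 8.7046
Escaped at iteration 5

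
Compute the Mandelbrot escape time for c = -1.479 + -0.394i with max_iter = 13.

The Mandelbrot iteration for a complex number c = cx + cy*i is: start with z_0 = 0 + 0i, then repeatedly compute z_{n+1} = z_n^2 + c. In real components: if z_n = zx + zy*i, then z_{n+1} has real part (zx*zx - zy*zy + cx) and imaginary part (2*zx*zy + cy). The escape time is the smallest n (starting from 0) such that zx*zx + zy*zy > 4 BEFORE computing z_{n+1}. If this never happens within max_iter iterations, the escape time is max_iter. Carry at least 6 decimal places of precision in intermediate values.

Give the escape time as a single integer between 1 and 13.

Answer: 4

Derivation:
z_0 = 0 + 0i, c = -1.4790 + -0.3940i
Iter 1: z = -1.4790 + -0.3940i, |z|^2 = 2.3427
Iter 2: z = 0.5532 + 0.7715i, |z|^2 = 0.9012
Iter 3: z = -1.7681 + 0.4595i, |z|^2 = 3.3374
Iter 4: z = 1.4360 + -2.0190i, |z|^2 = 6.1386
Escaped at iteration 4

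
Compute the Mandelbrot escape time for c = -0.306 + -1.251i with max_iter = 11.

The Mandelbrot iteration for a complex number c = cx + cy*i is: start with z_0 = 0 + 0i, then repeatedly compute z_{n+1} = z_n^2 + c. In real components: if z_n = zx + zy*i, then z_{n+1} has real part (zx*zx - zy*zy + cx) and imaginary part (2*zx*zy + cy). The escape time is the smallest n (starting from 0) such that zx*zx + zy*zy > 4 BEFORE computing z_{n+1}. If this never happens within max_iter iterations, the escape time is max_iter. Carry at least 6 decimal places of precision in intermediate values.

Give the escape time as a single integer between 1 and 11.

z_0 = 0 + 0i, c = -0.3060 + -1.2510i
Iter 1: z = -0.3060 + -1.2510i, |z|^2 = 1.6586
Iter 2: z = -1.7774 + -0.4854i, |z|^2 = 3.3946
Iter 3: z = 2.6174 + 0.4744i, |z|^2 = 7.0760
Escaped at iteration 3

Answer: 3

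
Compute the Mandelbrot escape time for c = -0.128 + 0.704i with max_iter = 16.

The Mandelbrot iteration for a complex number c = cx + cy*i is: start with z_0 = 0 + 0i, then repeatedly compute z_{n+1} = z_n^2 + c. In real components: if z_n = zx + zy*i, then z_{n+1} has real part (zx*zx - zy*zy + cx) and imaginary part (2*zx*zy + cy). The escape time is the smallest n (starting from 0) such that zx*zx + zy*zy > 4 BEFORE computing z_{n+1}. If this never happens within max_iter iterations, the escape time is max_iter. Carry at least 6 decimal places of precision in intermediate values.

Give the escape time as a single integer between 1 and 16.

Answer: 16

Derivation:
z_0 = 0 + 0i, c = -0.1280 + 0.7040i
Iter 1: z = -0.1280 + 0.7040i, |z|^2 = 0.5120
Iter 2: z = -0.6072 + 0.5238i, |z|^2 = 0.6431
Iter 3: z = -0.0336 + 0.0679i, |z|^2 = 0.0057
Iter 4: z = -0.1315 + 0.6994i, |z|^2 = 0.5065
Iter 5: z = -0.5999 + 0.5201i, |z|^2 = 0.6304
Iter 6: z = -0.0386 + 0.0800i, |z|^2 = 0.0079
Iter 7: z = -0.1329 + 0.6978i, |z|^2 = 0.5046
Iter 8: z = -0.5973 + 0.5185i, |z|^2 = 0.6256
Iter 9: z = -0.0401 + 0.0846i, |z|^2 = 0.0088
Iter 10: z = -0.1336 + 0.6972i, |z|^2 = 0.5040
Iter 11: z = -0.5963 + 0.5178i, |z|^2 = 0.6236
Iter 12: z = -0.0405 + 0.0865i, |z|^2 = 0.0091
Iter 13: z = -0.1338 + 0.6970i, |z|^2 = 0.5037
Iter 14: z = -0.5959 + 0.5174i, |z|^2 = 0.6228
Iter 15: z = -0.0407 + 0.0874i, |z|^2 = 0.0093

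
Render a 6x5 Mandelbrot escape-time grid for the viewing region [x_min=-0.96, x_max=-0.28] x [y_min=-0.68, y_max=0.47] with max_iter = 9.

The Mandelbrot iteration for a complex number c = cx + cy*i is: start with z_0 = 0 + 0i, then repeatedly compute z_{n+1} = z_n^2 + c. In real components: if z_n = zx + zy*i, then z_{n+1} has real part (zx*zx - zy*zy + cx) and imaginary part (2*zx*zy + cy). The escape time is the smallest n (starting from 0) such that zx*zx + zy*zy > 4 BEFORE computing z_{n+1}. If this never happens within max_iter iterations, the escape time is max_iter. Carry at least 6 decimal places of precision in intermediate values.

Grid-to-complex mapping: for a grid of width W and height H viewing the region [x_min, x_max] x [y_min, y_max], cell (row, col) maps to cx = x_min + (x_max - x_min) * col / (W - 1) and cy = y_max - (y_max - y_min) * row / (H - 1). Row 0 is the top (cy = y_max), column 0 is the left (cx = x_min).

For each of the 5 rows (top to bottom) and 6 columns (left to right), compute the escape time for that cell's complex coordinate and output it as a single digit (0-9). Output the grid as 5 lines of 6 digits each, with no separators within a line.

Answer: 569999
999999
999999
779999
445999

Derivation:
(row=0, col=0): c = -0.9600 + 0.4700i → escape time 5
(row=0, col=1): c = -0.8240 + 0.4700i → escape time 6
(row=0, col=2): c = -0.6880 + 0.4700i → escape time 9
(row=0, col=3): c = -0.5520 + 0.4700i → escape time 9
(row=0, col=4): c = -0.4160 + 0.4700i → escape time 9
(row=0, col=5): c = -0.2800 + 0.4700i → escape time 9
(row=1, col=0): c = -0.9600 + 0.1825i → escape time 9
(row=1, col=1): c = -0.8240 + 0.1825i → escape time 9
(row=1, col=2): c = -0.6880 + 0.1825i → escape time 9
(row=1, col=3): c = -0.5520 + 0.1825i → escape time 9
(row=1, col=4): c = -0.4160 + 0.1825i → escape time 9
(row=1, col=5): c = -0.2800 + 0.1825i → escape time 9
(row=2, col=0): c = -0.9600 + -0.1050i → escape time 9
(row=2, col=1): c = -0.8240 + -0.1050i → escape time 9
(row=2, col=2): c = -0.6880 + -0.1050i → escape time 9
(row=2, col=3): c = -0.5520 + -0.1050i → escape time 9
(row=2, col=4): c = -0.4160 + -0.1050i → escape time 9
(row=2, col=5): c = -0.2800 + -0.1050i → escape time 9
(row=3, col=0): c = -0.9600 + -0.3925i → escape time 7
(row=3, col=1): c = -0.8240 + -0.3925i → escape time 7
(row=3, col=2): c = -0.6880 + -0.3925i → escape time 9
(row=3, col=3): c = -0.5520 + -0.3925i → escape time 9
(row=3, col=4): c = -0.4160 + -0.3925i → escape time 9
(row=3, col=5): c = -0.2800 + -0.3925i → escape time 9
(row=4, col=0): c = -0.9600 + -0.6800i → escape time 4
(row=4, col=1): c = -0.8240 + -0.6800i → escape time 4
(row=4, col=2): c = -0.6880 + -0.6800i → escape time 5
(row=4, col=3): c = -0.5520 + -0.6800i → escape time 9
(row=4, col=4): c = -0.4160 + -0.6800i → escape time 9
(row=4, col=5): c = -0.2800 + -0.6800i → escape time 9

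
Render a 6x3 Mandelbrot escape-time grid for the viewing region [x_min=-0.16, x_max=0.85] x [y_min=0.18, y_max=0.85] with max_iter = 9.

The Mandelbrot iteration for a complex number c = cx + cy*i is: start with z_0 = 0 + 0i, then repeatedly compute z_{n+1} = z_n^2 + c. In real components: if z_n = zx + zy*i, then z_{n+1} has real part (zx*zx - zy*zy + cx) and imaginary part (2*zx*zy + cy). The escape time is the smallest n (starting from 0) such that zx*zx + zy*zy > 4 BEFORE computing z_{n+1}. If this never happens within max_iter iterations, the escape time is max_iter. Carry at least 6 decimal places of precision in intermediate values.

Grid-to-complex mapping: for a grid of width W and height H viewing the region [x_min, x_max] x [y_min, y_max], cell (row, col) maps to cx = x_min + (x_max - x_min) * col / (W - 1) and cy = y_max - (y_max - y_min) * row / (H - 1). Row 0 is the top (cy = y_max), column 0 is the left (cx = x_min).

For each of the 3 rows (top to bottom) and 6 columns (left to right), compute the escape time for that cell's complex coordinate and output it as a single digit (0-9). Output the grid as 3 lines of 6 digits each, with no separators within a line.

Answer: 984332
999633
999743

Derivation:
(row=0, col=0): c = -0.1600 + 0.8500i → escape time 9
(row=0, col=1): c = 0.0420 + 0.8500i → escape time 8
(row=0, col=2): c = 0.2440 + 0.8500i → escape time 4
(row=0, col=3): c = 0.4460 + 0.8500i → escape time 3
(row=0, col=4): c = 0.6480 + 0.8500i → escape time 3
(row=0, col=5): c = 0.8500 + 0.8500i → escape time 2
(row=1, col=0): c = -0.1600 + 0.5150i → escape time 9
(row=1, col=1): c = 0.0420 + 0.5150i → escape time 9
(row=1, col=2): c = 0.2440 + 0.5150i → escape time 9
(row=1, col=3): c = 0.4460 + 0.5150i → escape time 6
(row=1, col=4): c = 0.6480 + 0.5150i → escape time 3
(row=1, col=5): c = 0.8500 + 0.5150i → escape time 3
(row=2, col=0): c = -0.1600 + 0.1800i → escape time 9
(row=2, col=1): c = 0.0420 + 0.1800i → escape time 9
(row=2, col=2): c = 0.2440 + 0.1800i → escape time 9
(row=2, col=3): c = 0.4460 + 0.1800i → escape time 7
(row=2, col=4): c = 0.6480 + 0.1800i → escape time 4
(row=2, col=5): c = 0.8500 + 0.1800i → escape time 3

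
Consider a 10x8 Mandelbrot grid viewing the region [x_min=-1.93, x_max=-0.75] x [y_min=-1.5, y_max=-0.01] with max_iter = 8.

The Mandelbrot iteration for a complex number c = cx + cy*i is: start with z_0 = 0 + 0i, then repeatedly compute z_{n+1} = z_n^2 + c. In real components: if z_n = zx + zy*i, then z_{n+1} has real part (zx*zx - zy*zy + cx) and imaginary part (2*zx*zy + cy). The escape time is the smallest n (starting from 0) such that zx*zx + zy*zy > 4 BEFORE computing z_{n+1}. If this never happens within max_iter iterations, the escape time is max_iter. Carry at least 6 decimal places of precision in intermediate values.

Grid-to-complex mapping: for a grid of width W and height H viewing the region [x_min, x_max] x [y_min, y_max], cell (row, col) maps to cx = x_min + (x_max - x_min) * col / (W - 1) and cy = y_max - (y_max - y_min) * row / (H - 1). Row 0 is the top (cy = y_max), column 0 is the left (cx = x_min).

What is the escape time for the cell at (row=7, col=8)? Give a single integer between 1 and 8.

z_0 = 0 + 0i, c = -0.8811 + -1.5000i
Iter 1: z = -0.8811 + -1.5000i, |z|^2 = 3.0264
Iter 2: z = -2.3548 + 1.1433i, |z|^2 = 6.8521
Escaped at iteration 2

Answer: 2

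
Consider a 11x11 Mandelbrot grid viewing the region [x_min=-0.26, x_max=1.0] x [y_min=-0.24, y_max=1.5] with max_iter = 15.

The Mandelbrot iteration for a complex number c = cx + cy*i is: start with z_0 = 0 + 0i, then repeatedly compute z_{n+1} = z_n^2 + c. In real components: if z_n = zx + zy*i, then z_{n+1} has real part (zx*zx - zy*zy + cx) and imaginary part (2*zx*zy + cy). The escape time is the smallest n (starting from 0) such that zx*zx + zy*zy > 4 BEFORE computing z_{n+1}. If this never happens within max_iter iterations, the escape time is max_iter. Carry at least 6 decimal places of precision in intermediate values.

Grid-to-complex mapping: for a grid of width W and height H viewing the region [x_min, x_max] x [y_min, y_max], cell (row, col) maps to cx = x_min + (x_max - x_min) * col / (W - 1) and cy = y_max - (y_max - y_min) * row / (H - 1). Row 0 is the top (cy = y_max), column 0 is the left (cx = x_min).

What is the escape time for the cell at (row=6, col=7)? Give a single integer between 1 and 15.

Answer: 3

Derivation:
z_0 = 0 + 0i, c = 0.6220 + 0.4560i
Iter 1: z = 0.6220 + 0.4560i, |z|^2 = 0.5948
Iter 2: z = 0.8009 + 1.0233i, |z|^2 = 1.6886
Iter 3: z = 0.2164 + 2.0952i, |z|^2 = 4.4366
Escaped at iteration 3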